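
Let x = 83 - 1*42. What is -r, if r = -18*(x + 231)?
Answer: 4896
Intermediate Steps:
x = 41 (x = 83 - 42 = 41)
r = -4896 (r = -18*(41 + 231) = -18*272 = -4896)
-r = -1*(-4896) = 4896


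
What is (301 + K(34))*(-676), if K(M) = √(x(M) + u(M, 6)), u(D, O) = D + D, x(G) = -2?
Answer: -203476 - 676*√66 ≈ -2.0897e+5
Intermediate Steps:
u(D, O) = 2*D
K(M) = √(-2 + 2*M)
(301 + K(34))*(-676) = (301 + √(-2 + 2*34))*(-676) = (301 + √(-2 + 68))*(-676) = (301 + √66)*(-676) = -203476 - 676*√66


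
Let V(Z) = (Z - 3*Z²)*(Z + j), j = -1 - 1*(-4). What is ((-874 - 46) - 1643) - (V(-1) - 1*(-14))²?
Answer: -2599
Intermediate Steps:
j = 3 (j = -1 + 4 = 3)
V(Z) = (3 + Z)*(Z - 3*Z²) (V(Z) = (Z - 3*Z²)*(Z + 3) = (Z - 3*Z²)*(3 + Z) = (3 + Z)*(Z - 3*Z²))
((-874 - 46) - 1643) - (V(-1) - 1*(-14))² = ((-874 - 46) - 1643) - (-(3 - 8*(-1) - 3*(-1)²) - 1*(-14))² = (-920 - 1643) - (-(3 + 8 - 3*1) + 14)² = -2563 - (-(3 + 8 - 3) + 14)² = -2563 - (-1*8 + 14)² = -2563 - (-8 + 14)² = -2563 - 1*6² = -2563 - 1*36 = -2563 - 36 = -2599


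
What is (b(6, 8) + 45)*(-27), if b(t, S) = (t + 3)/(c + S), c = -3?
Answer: -6318/5 ≈ -1263.6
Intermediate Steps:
b(t, S) = (3 + t)/(-3 + S) (b(t, S) = (t + 3)/(-3 + S) = (3 + t)/(-3 + S))
(b(6, 8) + 45)*(-27) = ((3 + 6)/(-3 + 8) + 45)*(-27) = (9/5 + 45)*(-27) = (234/5)*(-27) = -6318/5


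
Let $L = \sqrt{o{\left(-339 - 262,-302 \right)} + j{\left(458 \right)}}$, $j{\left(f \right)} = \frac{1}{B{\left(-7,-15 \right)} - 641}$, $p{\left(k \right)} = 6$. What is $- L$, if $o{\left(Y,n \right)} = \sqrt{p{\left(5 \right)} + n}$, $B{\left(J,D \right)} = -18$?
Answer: $- \frac{\sqrt{-659 + 868562 i \sqrt{74}}}{659} \approx -2.9328 - 2.9331 i$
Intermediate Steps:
$o{\left(Y,n \right)} = \sqrt{6 + n}$
$j{\left(f \right)} = - \frac{1}{659}$ ($j{\left(f \right)} = \frac{1}{-18 - 641} = \frac{1}{-659} = - \frac{1}{659}$)
$L = \sqrt{- \frac{1}{659} + 2 i \sqrt{74}}$ ($L = \sqrt{\sqrt{6 - 302} - \frac{1}{659}} = \sqrt{\sqrt{-296} - \frac{1}{659}} = \sqrt{2 i \sqrt{74} - \frac{1}{659}} = \sqrt{- \frac{1}{659} + 2 i \sqrt{74}} \approx 2.9328 + 2.9331 i$)
$- L = - \frac{\sqrt{-659 + 868562 i \sqrt{74}}}{659}$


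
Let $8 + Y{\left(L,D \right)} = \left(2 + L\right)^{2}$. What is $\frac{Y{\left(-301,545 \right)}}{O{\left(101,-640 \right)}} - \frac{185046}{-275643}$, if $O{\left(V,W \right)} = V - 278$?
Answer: $- \frac{2734200173}{5420979} \approx -504.37$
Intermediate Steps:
$Y{\left(L,D \right)} = -8 + \left(2 + L\right)^{2}$
$O{\left(V,W \right)} = -278 + V$
$\frac{Y{\left(-301,545 \right)}}{O{\left(101,-640 \right)}} - \frac{185046}{-275643} = \frac{-8 + \left(2 - 301\right)^{2}}{-278 + 101} - \frac{185046}{-275643} = \frac{-8 + \left(-299\right)^{2}}{-177} - - \frac{61682}{91881} = \left(-8 + 89401\right) \left(- \frac{1}{177}\right) + \frac{61682}{91881} = 89393 \left(- \frac{1}{177}\right) + \frac{61682}{91881} = - \frac{89393}{177} + \frac{61682}{91881} = - \frac{2734200173}{5420979}$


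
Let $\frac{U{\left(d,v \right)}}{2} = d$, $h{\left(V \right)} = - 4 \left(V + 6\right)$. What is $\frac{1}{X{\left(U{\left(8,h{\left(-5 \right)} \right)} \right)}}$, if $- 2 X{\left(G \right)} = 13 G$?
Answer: $- \frac{1}{104} \approx -0.0096154$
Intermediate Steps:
$h{\left(V \right)} = -24 - 4 V$ ($h{\left(V \right)} = - 4 \left(6 + V\right) = -24 - 4 V$)
$U{\left(d,v \right)} = 2 d$
$X{\left(G \right)} = - \frac{13 G}{2}$
$\frac{1}{X{\left(U{\left(8,h{\left(-5 \right)} \right)} \right)}} = \frac{1}{\left(- \frac{13}{2}\right) 2 \cdot 8} = \frac{1}{\left(- \frac{13}{2}\right) 16} = \frac{1}{-104} = - \frac{1}{104}$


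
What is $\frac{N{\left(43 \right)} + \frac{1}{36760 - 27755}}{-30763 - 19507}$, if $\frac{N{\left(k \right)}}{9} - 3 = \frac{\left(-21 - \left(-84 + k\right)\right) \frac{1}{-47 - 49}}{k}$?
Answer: $- \frac{83503709}{155722384400} \approx -0.00053623$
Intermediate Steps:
$N{\left(k \right)} = 27 + \frac{9 \left(- \frac{21}{32} + \frac{k}{96}\right)}{k}$ ($N{\left(k \right)} = 27 + 9 \frac{\left(-21 - \left(-84 + k\right)\right) \frac{1}{-47 - 49}}{k} = 27 + 9 \frac{\left(63 - k\right) \frac{1}{-96}}{k} = 27 + 9 \frac{\left(63 - k\right) \left(- \frac{1}{96}\right)}{k} = 27 + 9 \frac{- \frac{21}{32} + \frac{k}{96}}{k} = 27 + \frac{9 \left(- \frac{21}{32} + \frac{k}{96}\right)}{k}$)
$\frac{N{\left(43 \right)} + \frac{1}{36760 - 27755}}{-30763 - 19507} = \frac{\frac{3 \left(-63 + 289 \cdot 43\right)}{32 \cdot 43} + \frac{1}{36760 - 27755}}{-30763 - 19507} = \frac{\frac{3}{32} \cdot \frac{1}{43} \left(-63 + 12427\right) + \frac{1}{9005}}{-50270} = \left(\frac{3}{32} \cdot \frac{1}{43} \cdot 12364 + \frac{1}{9005}\right) \left(- \frac{1}{50270}\right) = \left(\frac{9273}{344} + \frac{1}{9005}\right) \left(- \frac{1}{50270}\right) = \frac{83503709}{3097720} \left(- \frac{1}{50270}\right) = - \frac{83503709}{155722384400}$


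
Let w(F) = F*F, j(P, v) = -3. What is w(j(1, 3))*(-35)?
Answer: -315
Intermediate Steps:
w(F) = F**2
w(j(1, 3))*(-35) = (-3)**2*(-35) = 9*(-35) = -315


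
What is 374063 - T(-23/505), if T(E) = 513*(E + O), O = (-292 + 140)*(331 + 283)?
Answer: 24366931934/505 ≈ 4.8251e+7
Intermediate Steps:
O = -93328 (O = -152*614 = -93328)
T(E) = -47877264 + 513*E (T(E) = 513*(E - 93328) = 513*(-93328 + E) = -47877264 + 513*E)
374063 - T(-23/505) = 374063 - (-47877264 + 513*(-23/505)) = 374063 - (-47877264 - 11799/505) = 374063 - 1*(-24178030119/505) = 374063 + 24178030119/505 = 24366931934/505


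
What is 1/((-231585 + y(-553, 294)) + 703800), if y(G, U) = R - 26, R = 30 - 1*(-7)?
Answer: 1/472226 ≈ 2.1176e-6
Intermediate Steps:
R = 37 (R = 30 + 7 = 37)
y(G, U) = 11 (y(G, U) = 37 - 26 = 11)
1/((-231585 + y(-553, 294)) + 703800) = 1/((-231585 + 11) + 703800) = 1/(-231574 + 703800) = 1/472226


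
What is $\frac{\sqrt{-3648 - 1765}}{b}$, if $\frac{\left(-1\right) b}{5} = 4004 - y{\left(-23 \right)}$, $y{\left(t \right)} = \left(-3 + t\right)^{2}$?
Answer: $- \frac{i \sqrt{5413}}{16640} \approx - 0.0044215 i$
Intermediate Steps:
$b = -16640$ ($b = - 5 \left(4004 - \left(-3 - 23\right)^{2}\right) = - 5 \left(4004 - \left(-26\right)^{2}\right) = - 5 \left(4004 - 676\right) = \left(-5\right) 3328 = -16640$)
$\frac{\sqrt{-3648 - 1765}}{b} = \frac{\sqrt{-3648 - 1765}}{-16640} = \sqrt{-5413} \left(- \frac{1}{16640}\right) = i \sqrt{5413} \left(- \frac{1}{16640}\right) = - \frac{i \sqrt{5413}}{16640}$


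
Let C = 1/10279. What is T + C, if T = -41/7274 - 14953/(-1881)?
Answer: 58802551667/7402175154 ≈ 7.9440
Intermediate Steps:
C = 1/10279 ≈ 9.7286e-5
T = 5720579/720126 (T = -41*1/7274 - 14953*(-1/1881) = -41/7274 + 787/99 = 5720579/720126 ≈ 7.9439)
T + C = 5720579/720126 + 1/10279 = 58802551667/7402175154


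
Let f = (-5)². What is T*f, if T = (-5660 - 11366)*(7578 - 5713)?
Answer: -793837250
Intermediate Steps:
f = 25
T = -31753490 (T = -17026*1865 = -31753490)
T*f = -31753490*25 = -793837250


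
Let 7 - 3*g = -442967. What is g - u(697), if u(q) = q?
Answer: 146961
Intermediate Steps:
g = 147658 (g = 7/3 - ⅓*(-442967) = 7/3 + 442967/3 = 147658)
g - u(697) = 147658 - 1*697 = 147658 - 697 = 146961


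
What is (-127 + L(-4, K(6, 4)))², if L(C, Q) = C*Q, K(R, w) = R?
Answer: 22801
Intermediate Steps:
(-127 + L(-4, K(6, 4)))² = (-127 - 4*6)² = (-127 - 24)² = (-151)² = 22801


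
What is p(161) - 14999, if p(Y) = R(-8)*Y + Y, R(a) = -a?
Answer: -13550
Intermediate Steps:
p(Y) = 9*Y (p(Y) = (-1*(-8))*Y + Y = 8*Y + Y = 9*Y)
p(161) - 14999 = 9*161 - 14999 = 1449 - 14999 = -13550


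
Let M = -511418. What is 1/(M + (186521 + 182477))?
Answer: -1/142420 ≈ -7.0215e-6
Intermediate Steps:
1/(M + (186521 + 182477)) = 1/(-511418 + (186521 + 182477)) = 1/(-511418 + 368998) = 1/(-142420) = -1/142420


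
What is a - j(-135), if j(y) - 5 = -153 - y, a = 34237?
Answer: 34250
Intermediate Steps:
j(y) = -148 - y (j(y) = 5 + (-153 - y) = -148 - y)
a - j(-135) = 34237 - (-148 - 1*(-135)) = 34237 - (-148 + 135) = 34237 - 1*(-13) = 34237 + 13 = 34250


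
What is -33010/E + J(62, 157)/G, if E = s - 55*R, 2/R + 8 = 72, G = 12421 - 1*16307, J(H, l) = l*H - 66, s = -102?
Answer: 2036385714/6448817 ≈ 315.78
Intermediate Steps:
J(H, l) = -66 + H*l (J(H, l) = H*l - 66 = -66 + H*l)
G = -3886 (G = 12421 - 16307 = -3886)
R = 1/32 (R = 2/(-8 + 72) = 2/64 = 2*(1/64) = 1/32 ≈ 0.031250)
E = -3319/32 (E = -102 - 55*1/32 = -102 - 55/32 = -3319/32 ≈ -103.72)
-33010/E + J(62, 157)/G = -33010/(-3319/32) + (-66 + 62*157)/(-3886) = -33010*(-32/3319) + (-66 + 9734)*(-1/3886) = 1056320/3319 + 9668*(-1/3886) = 1056320/3319 - 4834/1943 = 2036385714/6448817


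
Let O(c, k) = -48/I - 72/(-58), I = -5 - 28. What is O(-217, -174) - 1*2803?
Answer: -893297/319 ≈ -2800.3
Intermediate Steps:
I = -33
O(c, k) = 860/319 (O(c, k) = -48/(-33) - 72/(-58) = -48*(-1/33) - 72*(-1/58) = 16/11 + 36/29 = 860/319)
O(-217, -174) - 1*2803 = 860/319 - 1*2803 = 860/319 - 2803 = -893297/319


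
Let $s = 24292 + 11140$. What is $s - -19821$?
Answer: $55253$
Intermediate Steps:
$s = 35432$
$s - -19821 = 35432 - -19821 = 35432 + 19821 = 55253$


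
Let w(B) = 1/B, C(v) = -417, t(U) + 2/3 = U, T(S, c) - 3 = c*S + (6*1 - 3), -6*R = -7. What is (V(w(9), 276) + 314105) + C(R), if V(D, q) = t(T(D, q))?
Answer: 313724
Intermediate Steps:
R = 7/6 (R = -1/6*(-7) = 7/6 ≈ 1.1667)
T(S, c) = 6 + S*c (T(S, c) = 3 + (c*S + (6*1 - 3)) = 3 + (S*c + (6 - 3)) = 3 + (S*c + 3) = 3 + (3 + S*c) = 6 + S*c)
t(U) = -2/3 + U
V(D, q) = 16/3 + D*q (V(D, q) = -2/3 + (6 + D*q) = 16/3 + D*q)
(V(w(9), 276) + 314105) + C(R) = ((16/3 + 276/9) + 314105) - 417 = ((16/3 + (1/9)*276) + 314105) - 417 = ((16/3 + 92/3) + 314105) - 417 = (36 + 314105) - 417 = 314141 - 417 = 313724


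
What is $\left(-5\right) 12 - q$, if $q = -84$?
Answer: $24$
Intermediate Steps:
$\left(-5\right) 12 - q = \left(-5\right) 12 - -84 = -60 + 84 = 24$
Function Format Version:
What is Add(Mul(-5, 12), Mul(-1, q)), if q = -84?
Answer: 24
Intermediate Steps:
Add(Mul(-5, 12), Mul(-1, q)) = Add(Mul(-5, 12), Mul(-1, -84)) = Add(-60, 84) = 24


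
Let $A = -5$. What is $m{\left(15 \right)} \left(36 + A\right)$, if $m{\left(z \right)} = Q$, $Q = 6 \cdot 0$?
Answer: $0$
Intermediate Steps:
$Q = 0$
$m{\left(z \right)} = 0$
$m{\left(15 \right)} \left(36 + A\right) = 0 \left(36 - 5\right) = 0 \cdot 31 = 0$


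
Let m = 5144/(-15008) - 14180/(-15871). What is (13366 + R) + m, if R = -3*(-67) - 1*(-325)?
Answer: 413636749059/29773996 ≈ 13893.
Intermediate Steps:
R = 526 (R = 201 + 325 = 526)
m = 16396627/29773996 (m = 5144*(-1/15008) - 14180*(-1/15871) = -643/1876 + 14180/15871 = 16396627/29773996 ≈ 0.55070)
(13366 + R) + m = (13366 + 526) + 16396627/29773996 = 13892 + 16396627/29773996 = 413636749059/29773996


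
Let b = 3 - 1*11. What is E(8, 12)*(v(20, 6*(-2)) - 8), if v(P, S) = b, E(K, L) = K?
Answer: -128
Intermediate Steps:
b = -8 (b = 3 - 11 = -8)
v(P, S) = -8
E(8, 12)*(v(20, 6*(-2)) - 8) = 8*(-8 - 8) = 8*(-16) = -128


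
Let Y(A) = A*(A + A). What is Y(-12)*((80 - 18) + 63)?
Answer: 36000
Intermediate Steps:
Y(A) = 2*A**2 (Y(A) = A*(2*A) = 2*A**2)
Y(-12)*((80 - 18) + 63) = (2*(-12)**2)*((80 - 18) + 63) = (2*144)*(62 + 63) = 288*125 = 36000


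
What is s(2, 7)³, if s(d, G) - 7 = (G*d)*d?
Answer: 42875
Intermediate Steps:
s(d, G) = 7 + G*d² (s(d, G) = 7 + (G*d)*d = 7 + G*d²)
s(2, 7)³ = (7 + 7*2²)³ = (7 + 7*4)³ = (7 + 28)³ = 35³ = 42875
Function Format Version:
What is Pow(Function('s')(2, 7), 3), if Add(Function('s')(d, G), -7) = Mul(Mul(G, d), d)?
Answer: 42875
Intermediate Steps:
Function('s')(d, G) = Add(7, Mul(G, Pow(d, 2))) (Function('s')(d, G) = Add(7, Mul(Mul(G, d), d)) = Add(7, Mul(G, Pow(d, 2))))
Pow(Function('s')(2, 7), 3) = Pow(Add(7, Mul(7, Pow(2, 2))), 3) = Pow(Add(7, Mul(7, 4)), 3) = Pow(Add(7, 28), 3) = Pow(35, 3) = 42875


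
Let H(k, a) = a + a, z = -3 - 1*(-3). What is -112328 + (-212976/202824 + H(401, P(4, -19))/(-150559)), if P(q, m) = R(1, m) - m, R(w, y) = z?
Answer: -15880508366384/141374901 ≈ -1.1233e+5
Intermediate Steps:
z = 0 (z = -3 + 3 = 0)
R(w, y) = 0
P(q, m) = -m (P(q, m) = 0 - m = -m)
H(k, a) = 2*a
-112328 + (-212976/202824 + H(401, P(4, -19))/(-150559)) = -112328 + (-212976/202824 + (2*(-1*(-19)))/(-150559)) = -112328 + (-212976*1/202824 + (2*19)*(-1/150559)) = -112328 + (-986/939 + 38*(-1/150559)) = -112328 + (-986/939 - 38/150559) = -112328 - 148486856/141374901 = -15880508366384/141374901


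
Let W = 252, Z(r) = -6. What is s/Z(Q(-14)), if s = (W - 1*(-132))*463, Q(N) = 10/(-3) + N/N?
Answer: -29632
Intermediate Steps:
Q(N) = -7/3 (Q(N) = 10*(-⅓) + 1 = -10/3 + 1 = -7/3)
s = 177792 (s = (252 - 1*(-132))*463 = (252 + 132)*463 = 384*463 = 177792)
s/Z(Q(-14)) = 177792/(-6) = 177792*(-⅙) = -29632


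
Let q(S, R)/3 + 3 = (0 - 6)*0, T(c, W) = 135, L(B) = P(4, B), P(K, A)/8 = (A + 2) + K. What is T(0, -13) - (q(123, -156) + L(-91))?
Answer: 824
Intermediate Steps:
P(K, A) = 16 + 8*A + 8*K (P(K, A) = 8*((A + 2) + K) = 8*((2 + A) + K) = 8*(2 + A + K) = 16 + 8*A + 8*K)
L(B) = 48 + 8*B (L(B) = 16 + 8*B + 8*4 = 16 + 8*B + 32 = 48 + 8*B)
q(S, R) = -9 (q(S, R) = -9 + 3*((0 - 6)*0) = -9 + 3*(-6*0) = -9 + 3*0 = -9 + 0 = -9)
T(0, -13) - (q(123, -156) + L(-91)) = 135 - (-9 + (48 + 8*(-91))) = 135 - (-9 + (48 - 728)) = 135 - (-9 - 680) = 135 - 1*(-689) = 135 + 689 = 824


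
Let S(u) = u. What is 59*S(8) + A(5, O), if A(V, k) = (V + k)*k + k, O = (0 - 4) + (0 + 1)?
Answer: 463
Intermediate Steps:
O = -3 (O = -4 + 1 = -3)
A(V, k) = k + k*(V + k) (A(V, k) = k*(V + k) + k = k + k*(V + k))
59*S(8) + A(5, O) = 59*8 - 3*(1 + 5 - 3) = 472 - 3*3 = 472 - 9 = 463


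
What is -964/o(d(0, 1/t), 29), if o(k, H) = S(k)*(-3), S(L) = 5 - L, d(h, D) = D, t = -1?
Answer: 482/9 ≈ 53.556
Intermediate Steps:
o(k, H) = -15 + 3*k (o(k, H) = (5 - k)*(-3) = -15 + 3*k)
-964/o(d(0, 1/t), 29) = -964/(-15 + 3/(-1)) = -964/(-15 + 3*(-1)) = -964/(-15 - 3) = -964/(-18) = -964*(-1/18) = 482/9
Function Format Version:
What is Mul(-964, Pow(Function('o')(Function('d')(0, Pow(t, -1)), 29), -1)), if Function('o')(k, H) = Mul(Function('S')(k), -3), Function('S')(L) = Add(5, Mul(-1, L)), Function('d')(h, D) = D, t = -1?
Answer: Rational(482, 9) ≈ 53.556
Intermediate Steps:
Function('o')(k, H) = Add(-15, Mul(3, k)) (Function('o')(k, H) = Mul(Add(5, Mul(-1, k)), -3) = Add(-15, Mul(3, k)))
Mul(-964, Pow(Function('o')(Function('d')(0, Pow(t, -1)), 29), -1)) = Mul(-964, Pow(Add(-15, Mul(3, Pow(-1, -1))), -1)) = Mul(-964, Pow(Add(-15, Mul(3, -1)), -1)) = Mul(-964, Pow(Add(-15, -3), -1)) = Mul(-964, Pow(-18, -1)) = Mul(-964, Rational(-1, 18)) = Rational(482, 9)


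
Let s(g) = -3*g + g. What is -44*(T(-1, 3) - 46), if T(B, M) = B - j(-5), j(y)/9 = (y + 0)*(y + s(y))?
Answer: -7832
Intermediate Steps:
s(g) = -2*g
j(y) = -9*y**2 (j(y) = 9*((y + 0)*(y - 2*y)) = 9*(y*(-y)) = 9*(-y**2) = -9*y**2)
T(B, M) = 225 + B (T(B, M) = B - (-9)*(-5)**2 = B - (-9)*25 = B - 1*(-225) = B + 225 = 225 + B)
-44*(T(-1, 3) - 46) = -44*((225 - 1) - 46) = -44*(224 - 46) = -44*178 = -7832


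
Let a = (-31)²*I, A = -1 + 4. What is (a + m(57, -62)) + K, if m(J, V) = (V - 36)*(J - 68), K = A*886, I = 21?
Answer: 23917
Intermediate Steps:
A = 3
K = 2658 (K = 3*886 = 2658)
m(J, V) = (-68 + J)*(-36 + V) (m(J, V) = (-36 + V)*(-68 + J) = (-68 + J)*(-36 + V))
a = 20181 (a = (-31)²*21 = 961*21 = 20181)
(a + m(57, -62)) + K = (20181 + (2448 - 68*(-62) - 36*57 + 57*(-62))) + 2658 = (20181 + (2448 + 4216 - 2052 - 3534)) + 2658 = (20181 + 1078) + 2658 = 21259 + 2658 = 23917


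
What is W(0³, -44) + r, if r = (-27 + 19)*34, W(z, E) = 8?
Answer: -264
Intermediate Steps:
r = -272 (r = -8*34 = -272)
W(0³, -44) + r = 8 - 272 = -264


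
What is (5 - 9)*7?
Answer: -28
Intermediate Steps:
(5 - 9)*7 = -4*7 = -28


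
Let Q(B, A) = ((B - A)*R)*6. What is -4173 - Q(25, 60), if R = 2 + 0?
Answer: -3753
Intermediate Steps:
R = 2
Q(B, A) = -12*A + 12*B (Q(B, A) = ((B - A)*2)*6 = (-2*A + 2*B)*6 = -12*A + 12*B)
-4173 - Q(25, 60) = -4173 - (-12*60 + 12*25) = -4173 - (-720 + 300) = -4173 - 1*(-420) = -4173 + 420 = -3753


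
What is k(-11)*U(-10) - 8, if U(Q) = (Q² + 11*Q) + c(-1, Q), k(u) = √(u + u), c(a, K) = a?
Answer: -8 - 11*I*√22 ≈ -8.0 - 51.595*I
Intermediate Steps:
k(u) = √2*√u (k(u) = √(2*u) = √2*√u)
U(Q) = -1 + Q² + 11*Q (U(Q) = (Q² + 11*Q) - 1 = -1 + Q² + 11*Q)
k(-11)*U(-10) - 8 = (√2*√(-11))*(-1 + (-10)² + 11*(-10)) - 8 = (√2*(I*√11))*(-1 + 100 - 110) - 8 = (I*√22)*(-11) - 8 = -11*I*√22 - 8 = -8 - 11*I*√22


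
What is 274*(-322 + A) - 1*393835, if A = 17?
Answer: -477405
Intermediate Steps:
274*(-322 + A) - 1*393835 = 274*(-322 + 17) - 1*393835 = 274*(-305) - 393835 = -83570 - 393835 = -477405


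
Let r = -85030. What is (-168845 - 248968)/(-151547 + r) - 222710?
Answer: -1596595329/7169 ≈ -2.2271e+5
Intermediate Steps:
(-168845 - 248968)/(-151547 + r) - 222710 = (-168845 - 248968)/(-151547 - 85030) - 222710 = -417813/(-236577) - 222710 = -417813*(-1/236577) - 222710 = 12661/7169 - 222710 = -1596595329/7169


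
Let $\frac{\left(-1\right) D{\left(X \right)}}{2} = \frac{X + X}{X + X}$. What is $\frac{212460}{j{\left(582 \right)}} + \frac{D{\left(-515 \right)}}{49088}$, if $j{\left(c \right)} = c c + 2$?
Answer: $\frac{2607139757}{4156845472} \approx 0.62719$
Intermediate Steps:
$D{\left(X \right)} = -2$ ($D{\left(X \right)} = - 2 \frac{X + X}{X + X} = - 2 \frac{2 X}{2 X} = - 2 \cdot 2 X \frac{1}{2 X} = \left(-2\right) 1 = -2$)
$j{\left(c \right)} = 2 + c^{2}$ ($j{\left(c \right)} = c^{2} + 2 = 2 + c^{2}$)
$\frac{212460}{j{\left(582 \right)}} + \frac{D{\left(-515 \right)}}{49088} = \frac{212460}{2 + 582^{2}} - \frac{2}{49088} = \frac{212460}{2 + 338724} - \frac{1}{24544} = \frac{212460}{338726} - \frac{1}{24544} = 212460 \cdot \frac{1}{338726} - \frac{1}{24544} = \frac{106230}{169363} - \frac{1}{24544} = \frac{2607139757}{4156845472}$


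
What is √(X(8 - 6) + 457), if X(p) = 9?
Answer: √466 ≈ 21.587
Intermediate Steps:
√(X(8 - 6) + 457) = √(9 + 457) = √466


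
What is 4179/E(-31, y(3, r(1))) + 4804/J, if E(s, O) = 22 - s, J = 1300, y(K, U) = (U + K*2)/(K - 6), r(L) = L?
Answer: 1421828/17225 ≈ 82.544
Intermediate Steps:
y(K, U) = (U + 2*K)/(-6 + K)
4179/E(-31, y(3, r(1))) + 4804/J = 4179/(22 - 1*(-31)) + 4804/1300 = 4179/(22 + 31) + 4804*(1/1300) = 4179/53 + 1201/325 = 1421828/17225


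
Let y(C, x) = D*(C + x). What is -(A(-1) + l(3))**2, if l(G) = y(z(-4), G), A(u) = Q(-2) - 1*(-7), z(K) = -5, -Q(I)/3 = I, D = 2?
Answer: -81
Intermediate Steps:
Q(I) = -3*I
A(u) = 13 (A(u) = -3*(-2) - 1*(-7) = 6 + 7 = 13)
y(C, x) = 2*C + 2*x (y(C, x) = 2*(C + x) = 2*C + 2*x)
l(G) = -10 + 2*G (l(G) = 2*(-5) + 2*G = -10 + 2*G)
-(A(-1) + l(3))**2 = -(13 + (-10 + 2*3))**2 = -(13 + (-10 + 6))**2 = -(13 - 4)**2 = -1*9**2 = -1*81 = -81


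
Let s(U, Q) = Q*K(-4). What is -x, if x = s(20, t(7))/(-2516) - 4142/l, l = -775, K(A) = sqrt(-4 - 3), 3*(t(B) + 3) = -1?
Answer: -4142/775 - 5*I*sqrt(7)/3774 ≈ -5.3445 - 0.0035052*I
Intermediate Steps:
t(B) = -10/3 (t(B) = -3 + (1/3)*(-1) = -3 - 1/3 = -10/3)
K(A) = I*sqrt(7) (K(A) = sqrt(-7) = I*sqrt(7))
s(U, Q) = I*Q*sqrt(7) (s(U, Q) = Q*(I*sqrt(7)) = I*Q*sqrt(7))
x = 4142/775 + 5*I*sqrt(7)/3774 (x = (I*(-10/3)*sqrt(7))/(-2516) - 4142/(-775) = -10*I*sqrt(7)/3*(-1/2516) - 4142*(-1/775) = 5*I*sqrt(7)/3774 + 4142/775 = 4142/775 + 5*I*sqrt(7)/3774 ≈ 5.3445 + 0.0035052*I)
-x = -(4142/775 + 5*I*sqrt(7)/3774) = -4142/775 - 5*I*sqrt(7)/3774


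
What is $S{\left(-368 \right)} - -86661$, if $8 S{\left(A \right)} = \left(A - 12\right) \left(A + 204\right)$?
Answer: $94451$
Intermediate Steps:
$S{\left(A \right)} = \frac{\left(-12 + A\right) \left(204 + A\right)}{8}$ ($S{\left(A \right)} = \frac{\left(A - 12\right) \left(A + 204\right)}{8} = \frac{\left(-12 + A\right) \left(204 + A\right)}{8}$)
$S{\left(-368 \right)} - -86661 = \left(-306 + 24 \left(-368\right) + \frac{\left(-368\right)^{2}}{8}\right) - -86661 = \left(-306 - 8832 + \frac{1}{8} \cdot 135424\right) + 86661 = \left(-306 - 8832 + 16928\right) + 86661 = 7790 + 86661 = 94451$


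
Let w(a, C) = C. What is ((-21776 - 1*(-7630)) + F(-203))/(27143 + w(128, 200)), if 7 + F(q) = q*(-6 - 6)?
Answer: -11717/27343 ≈ -0.42852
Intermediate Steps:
F(q) = -7 - 12*q (F(q) = -7 + q*(-6 - 6) = -7 + q*(-12) = -7 - 12*q)
((-21776 - 1*(-7630)) + F(-203))/(27143 + w(128, 200)) = ((-21776 - 1*(-7630)) + (-7 - 12*(-203)))/(27143 + 200) = ((-21776 + 7630) + (-7 + 2436))/27343 = (-14146 + 2429)*(1/27343) = -11717*1/27343 = -11717/27343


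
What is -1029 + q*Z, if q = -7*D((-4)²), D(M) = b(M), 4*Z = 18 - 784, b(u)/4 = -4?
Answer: -22477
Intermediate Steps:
b(u) = -16 (b(u) = 4*(-4) = -16)
Z = -383/2 (Z = (18 - 784)/4 = (¼)*(-766) = -383/2 ≈ -191.50)
D(M) = -16
q = 112 (q = -7*(-16) = 112)
-1029 + q*Z = -1029 + 112*(-383/2) = -1029 - 21448 = -22477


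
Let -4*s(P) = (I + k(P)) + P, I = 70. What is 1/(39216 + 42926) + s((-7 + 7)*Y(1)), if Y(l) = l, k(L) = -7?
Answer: -2587471/164284 ≈ -15.750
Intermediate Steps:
s(P) = -63/4 - P/4 (s(P) = -((70 - 7) + P)/4 = -(63 + P)/4 = -63/4 - P/4)
1/(39216 + 42926) + s((-7 + 7)*Y(1)) = 1/(39216 + 42926) + (-63/4 - (-7 + 7)/4) = 1/82142 + (-63/4 - 0) = 1/82142 + (-63/4 - ¼*0) = 1/82142 + (-63/4 + 0) = 1/82142 - 63/4 = -2587471/164284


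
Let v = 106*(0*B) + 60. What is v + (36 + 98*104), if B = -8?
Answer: 10288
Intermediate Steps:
v = 60 (v = 106*(0*(-8)) + 60 = 106*0 + 60 = 0 + 60 = 60)
v + (36 + 98*104) = 60 + (36 + 98*104) = 60 + (36 + 10192) = 60 + 10228 = 10288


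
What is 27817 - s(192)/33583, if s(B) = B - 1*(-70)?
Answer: 934178049/33583 ≈ 27817.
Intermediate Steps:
s(B) = 70 + B (s(B) = B + 70 = 70 + B)
27817 - s(192)/33583 = 27817 - (70 + 192)/33583 = 27817 - 262/33583 = 934178049/33583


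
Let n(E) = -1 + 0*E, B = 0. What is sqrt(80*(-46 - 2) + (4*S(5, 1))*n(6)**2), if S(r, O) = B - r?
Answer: 2*I*sqrt(965) ≈ 62.129*I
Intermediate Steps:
n(E) = -1 (n(E) = -1 + 0 = -1)
S(r, O) = -r (S(r, O) = 0 - r = -r)
sqrt(80*(-46 - 2) + (4*S(5, 1))*n(6)**2) = sqrt(80*(-46 - 2) + (4*(-1*5))*(-1)**2) = sqrt(80*(-48) + (4*(-5))*1) = sqrt(-3840 - 20*1) = sqrt(-3840 - 20) = sqrt(-3860) = 2*I*sqrt(965)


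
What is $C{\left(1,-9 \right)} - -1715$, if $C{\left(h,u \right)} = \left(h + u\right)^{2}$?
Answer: $1779$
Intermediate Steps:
$C{\left(1,-9 \right)} - -1715 = \left(1 - 9\right)^{2} - -1715 = \left(-8\right)^{2} + 1715 = 64 + 1715 = 1779$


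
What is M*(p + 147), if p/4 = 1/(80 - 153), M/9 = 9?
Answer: 868887/73 ≈ 11903.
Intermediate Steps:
M = 81 (M = 9*9 = 81)
p = -4/73 (p = 4/(80 - 153) = 4/(-73) = 4*(-1/73) = -4/73 ≈ -0.054795)
M*(p + 147) = 81*(-4/73 + 147) = 81*(10727/73) = 868887/73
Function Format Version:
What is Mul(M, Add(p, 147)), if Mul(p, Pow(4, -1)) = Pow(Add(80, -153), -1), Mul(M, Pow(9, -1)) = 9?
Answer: Rational(868887, 73) ≈ 11903.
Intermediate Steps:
M = 81 (M = Mul(9, 9) = 81)
p = Rational(-4, 73) (p = Mul(4, Pow(Add(80, -153), -1)) = Mul(4, Pow(-73, -1)) = Mul(4, Rational(-1, 73)) = Rational(-4, 73) ≈ -0.054795)
Mul(M, Add(p, 147)) = Mul(81, Add(Rational(-4, 73), 147)) = Mul(81, Rational(10727, 73)) = Rational(868887, 73)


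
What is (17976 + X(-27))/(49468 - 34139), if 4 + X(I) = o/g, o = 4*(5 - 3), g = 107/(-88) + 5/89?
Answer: 163177020/139233307 ≈ 1.1720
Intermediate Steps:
g = -9083/7832 (g = 107*(-1/88) + 5*(1/89) = -107/88 + 5/89 = -9083/7832 ≈ -1.1597)
o = 8 (o = 4*2 = 8)
X(I) = -98988/9083 (X(I) = -4 + 8/(-9083/7832) = -4 + 8*(-7832/9083) = -4 - 62656/9083 = -98988/9083)
(17976 + X(-27))/(49468 - 34139) = (17976 - 98988/9083)/(49468 - 34139) = (163177020/9083)/15329 = (163177020/9083)*(1/15329) = 163177020/139233307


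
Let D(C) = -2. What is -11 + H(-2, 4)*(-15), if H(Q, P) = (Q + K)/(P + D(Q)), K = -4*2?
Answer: 64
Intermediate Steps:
K = -8
H(Q, P) = (-8 + Q)/(-2 + P) (H(Q, P) = (Q - 8)/(P - 2) = (-8 + Q)/(-2 + P))
-11 + H(-2, 4)*(-15) = -11 + ((-8 - 2)/(-2 + 4))*(-15) = -11 + (-10/2)*(-15) = -11 + ((1/2)*(-10))*(-15) = -11 - 5*(-15) = -11 + 75 = 64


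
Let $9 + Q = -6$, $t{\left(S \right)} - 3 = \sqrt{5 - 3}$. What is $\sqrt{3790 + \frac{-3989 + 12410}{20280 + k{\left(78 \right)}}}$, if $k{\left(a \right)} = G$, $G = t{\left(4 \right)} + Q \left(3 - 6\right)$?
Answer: $\frac{\sqrt{77051541 + 3790 \sqrt{2}}}{\sqrt{20328 + \sqrt{2}}} \approx 61.566$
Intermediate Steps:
$t{\left(S \right)} = 3 + \sqrt{2}$ ($t{\left(S \right)} = 3 + \sqrt{5 - 3} = 3 + \sqrt{2}$)
$Q = -15$ ($Q = -9 - 6 = -15$)
$G = 48 + \sqrt{2}$ ($G = \left(3 + \sqrt{2}\right) - 15 \left(3 - 6\right) = \left(3 + \sqrt{2}\right) - -45 = \left(3 + \sqrt{2}\right) + 45 = 48 + \sqrt{2} \approx 49.414$)
$k{\left(a \right)} = 48 + \sqrt{2}$
$\sqrt{3790 + \frac{-3989 + 12410}{20280 + k{\left(78 \right)}}} = \sqrt{3790 + \frac{-3989 + 12410}{20280 + \left(48 + \sqrt{2}\right)}} = \sqrt{3790 + \frac{8421}{20328 + \sqrt{2}}}$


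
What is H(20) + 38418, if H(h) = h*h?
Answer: 38818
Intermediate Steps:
H(h) = h²
H(20) + 38418 = 20² + 38418 = 400 + 38418 = 38818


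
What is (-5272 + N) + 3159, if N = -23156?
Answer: -25269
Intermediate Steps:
(-5272 + N) + 3159 = (-5272 - 23156) + 3159 = -28428 + 3159 = -25269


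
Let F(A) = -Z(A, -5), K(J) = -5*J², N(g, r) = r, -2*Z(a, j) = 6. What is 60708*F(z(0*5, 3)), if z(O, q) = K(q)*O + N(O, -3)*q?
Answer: 182124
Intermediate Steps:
Z(a, j) = -3 (Z(a, j) = -½*6 = -3)
z(O, q) = -3*q - 5*O*q² (z(O, q) = (-5*q²)*O - 3*q = -5*O*q² - 3*q = -3*q - 5*O*q²)
F(A) = 3 (F(A) = -1*(-3) = 3)
60708*F(z(0*5, 3)) = 60708*3 = 182124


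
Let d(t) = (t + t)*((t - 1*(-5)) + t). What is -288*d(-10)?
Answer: -86400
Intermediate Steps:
d(t) = 2*t*(5 + 2*t) (d(t) = (2*t)*((t + 5) + t) = (2*t)*((5 + t) + t) = (2*t)*(5 + 2*t) = 2*t*(5 + 2*t))
-288*d(-10) = -576*(-10)*(5 + 2*(-10)) = -576*(-10)*(5 - 20) = -576*(-10)*(-15) = -288*300 = -86400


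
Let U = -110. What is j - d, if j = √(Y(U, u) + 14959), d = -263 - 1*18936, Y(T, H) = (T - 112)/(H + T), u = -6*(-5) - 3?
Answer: 19199 + √103070977/83 ≈ 19321.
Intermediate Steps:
u = 27 (u = 30 - 3 = 27)
Y(T, H) = (-112 + T)/(H + T)
d = -19199 (d = -263 - 18936 = -19199)
j = √103070977/83 (j = √((-112 - 110)/(27 - 110) + 14959) = √(-222/(-83) + 14959) = √(-1/83*(-222) + 14959) = √(222/83 + 14959) = √(1241819/83) = √103070977/83 ≈ 122.32)
j - d = √103070977/83 - 1*(-19199) = √103070977/83 + 19199 = 19199 + √103070977/83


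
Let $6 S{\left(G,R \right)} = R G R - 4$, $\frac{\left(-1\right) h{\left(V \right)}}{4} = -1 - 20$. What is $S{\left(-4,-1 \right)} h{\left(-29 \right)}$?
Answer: $-112$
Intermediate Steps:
$h{\left(V \right)} = 84$ ($h{\left(V \right)} = - 4 \left(-1 - 20\right) = \left(-4\right) \left(-21\right) = 84$)
$S{\left(G,R \right)} = - \frac{2}{3} + \frac{G R^{2}}{6}$ ($S{\left(G,R \right)} = \frac{R G R - 4}{6} = \frac{G R R - 4}{6} = \frac{G R^{2} - 4}{6} = \frac{-4 + G R^{2}}{6} = - \frac{2}{3} + \frac{G R^{2}}{6}$)
$S{\left(-4,-1 \right)} h{\left(-29 \right)} = \left(- \frac{2}{3} + \frac{1}{6} \left(-4\right) \left(-1\right)^{2}\right) 84 = \left(- \frac{2}{3} + \frac{1}{6} \left(-4\right) 1\right) 84 = \left(- \frac{2}{3} - \frac{2}{3}\right) 84 = \left(- \frac{4}{3}\right) 84 = -112$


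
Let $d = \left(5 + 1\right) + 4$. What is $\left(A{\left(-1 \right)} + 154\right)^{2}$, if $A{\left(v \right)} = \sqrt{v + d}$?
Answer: $24649$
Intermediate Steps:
$d = 10$ ($d = 6 + 4 = 10$)
$A{\left(v \right)} = \sqrt{10 + v}$ ($A{\left(v \right)} = \sqrt{v + 10} = \sqrt{10 + v}$)
$\left(A{\left(-1 \right)} + 154\right)^{2} = \left(\sqrt{10 - 1} + 154\right)^{2} = \left(\sqrt{9} + 154\right)^{2} = \left(3 + 154\right)^{2} = 157^{2} = 24649$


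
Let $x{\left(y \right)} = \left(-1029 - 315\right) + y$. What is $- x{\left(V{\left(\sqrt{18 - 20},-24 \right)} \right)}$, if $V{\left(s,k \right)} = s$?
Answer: $1344 - i \sqrt{2} \approx 1344.0 - 1.4142 i$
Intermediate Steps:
$x{\left(y \right)} = -1344 + y$
$- x{\left(V{\left(\sqrt{18 - 20},-24 \right)} \right)} = - (-1344 + \sqrt{18 - 20}) = - (-1344 + \sqrt{-2}) = - (-1344 + i \sqrt{2}) = 1344 - i \sqrt{2}$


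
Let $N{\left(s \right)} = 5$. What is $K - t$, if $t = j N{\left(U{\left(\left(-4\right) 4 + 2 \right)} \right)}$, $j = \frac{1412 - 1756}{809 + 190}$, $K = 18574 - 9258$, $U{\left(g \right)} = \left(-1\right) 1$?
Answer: $\frac{9308404}{999} \approx 9317.7$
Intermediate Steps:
$U{\left(g \right)} = -1$
$K = 9316$ ($K = 18574 - 9258 = 9316$)
$j = - \frac{344}{999} \approx -0.34434$
$t = - \frac{1720}{999}$ ($t = \left(- \frac{344}{999}\right) 5 = - \frac{1720}{999} \approx -1.7217$)
$K - t = 9316 - - \frac{1720}{999} = 9316 + \frac{1720}{999} = \frac{9308404}{999}$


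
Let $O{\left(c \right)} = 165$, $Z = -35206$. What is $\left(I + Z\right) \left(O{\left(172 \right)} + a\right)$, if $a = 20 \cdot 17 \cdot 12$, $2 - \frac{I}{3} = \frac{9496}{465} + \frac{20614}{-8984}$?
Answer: $- \frac{20839736770173}{139252} \approx -1.4965 \cdot 10^{8}$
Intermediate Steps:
$I = - \frac{33685717}{696260}$ ($I = 6 - 3 \left(\frac{9496}{465} + \frac{20614}{-8984}\right) = 6 - 3 \left(9496 \cdot \frac{1}{465} + 20614 \left(- \frac{1}{8984}\right)\right) = 6 - 3 \left(\frac{9496}{465} - \frac{10307}{4492}\right) = 6 - \frac{37863277}{696260} = - \frac{33685717}{696260} \approx -48.381$)
$a = 4080$ ($a = 340 \cdot 12 = 4080$)
$\left(I + Z\right) \left(O{\left(172 \right)} + a\right) = \left(- \frac{33685717}{696260} - 35206\right) \left(165 + 4080\right) = \left(- \frac{24546215277}{696260}\right) 4245 = - \frac{20839736770173}{139252}$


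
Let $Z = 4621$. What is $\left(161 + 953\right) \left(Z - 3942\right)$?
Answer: $756406$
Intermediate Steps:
$\left(161 + 953\right) \left(Z - 3942\right) = \left(161 + 953\right) \left(4621 - 3942\right) = 1114 \cdot 679 = 756406$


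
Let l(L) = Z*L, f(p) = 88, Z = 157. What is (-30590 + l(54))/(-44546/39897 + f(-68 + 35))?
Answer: -441101232/1733195 ≈ -254.50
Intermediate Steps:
l(L) = 157*L
(-30590 + l(54))/(-44546/39897 + f(-68 + 35)) = (-30590 + 157*54)/(-44546/39897 + 88) = (-30590 + 8478)/(-44546*1/39897 + 88) = -22112/(-44546/39897 + 88) = -22112/3466390/39897 = -22112*39897/3466390 = -441101232/1733195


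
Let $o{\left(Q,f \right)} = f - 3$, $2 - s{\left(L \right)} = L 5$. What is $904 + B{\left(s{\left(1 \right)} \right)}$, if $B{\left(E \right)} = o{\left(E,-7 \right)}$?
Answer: $894$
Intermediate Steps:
$s{\left(L \right)} = 2 - 5 L$ ($s{\left(L \right)} = 2 - L 5 = 2 - 5 L$)
$o{\left(Q,f \right)} = -3 + f$
$B{\left(E \right)} = -10$ ($B{\left(E \right)} = -3 - 7 = -10$)
$904 + B{\left(s{\left(1 \right)} \right)} = 904 - 10 = 894$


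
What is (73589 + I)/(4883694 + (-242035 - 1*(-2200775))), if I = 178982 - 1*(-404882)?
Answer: 657453/6842434 ≈ 0.096085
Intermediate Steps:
I = 583864 (I = 178982 + 404882 = 583864)
(73589 + I)/(4883694 + (-242035 - 1*(-2200775))) = (73589 + 583864)/(4883694 + (-242035 - 1*(-2200775))) = 657453/(4883694 + (-242035 + 2200775)) = 657453/(4883694 + 1958740) = 657453/6842434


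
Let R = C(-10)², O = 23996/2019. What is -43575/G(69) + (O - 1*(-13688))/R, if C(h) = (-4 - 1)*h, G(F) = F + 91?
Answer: -10775960081/40380000 ≈ -266.86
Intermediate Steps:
O = 23996/2019 (O = 23996*(1/2019) = 23996/2019 ≈ 11.885)
G(F) = 91 + F
C(h) = -5*h
R = 2500 (R = (-5*(-10))² = 50² = 2500)
-43575/G(69) + (O - 1*(-13688))/R = -43575/(91 + 69) + (23996/2019 - 1*(-13688))/2500 = -43575/160 + (23996/2019 + 13688)*(1/2500) = -43575*1/160 + (27660068/2019)*(1/2500) = -8715/32 + 6915017/1261875 = -10775960081/40380000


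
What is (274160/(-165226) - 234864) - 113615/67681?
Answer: -1313220899300867/5591330453 ≈ -2.3487e+5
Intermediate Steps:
(274160/(-165226) - 234864) - 113615/67681 = (274160*(-1/165226) - 234864) - 113615*1/67681 = (-137080/82613 - 234864) - 113615/67681 = -19402956712/82613 - 113615/67681 = -1313220899300867/5591330453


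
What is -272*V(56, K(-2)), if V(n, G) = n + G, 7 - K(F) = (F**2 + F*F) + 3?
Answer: -14144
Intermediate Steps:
K(F) = 4 - 2*F**2 (K(F) = 7 - ((F**2 + F*F) + 3) = 7 - ((F**2 + F**2) + 3) = 7 - (2*F**2 + 3) = 7 - (3 + 2*F**2) = 7 + (-3 - 2*F**2) = 4 - 2*F**2)
V(n, G) = G + n
-272*V(56, K(-2)) = -272*((4 - 2*(-2)**2) + 56) = -272*((4 - 2*4) + 56) = -272*((4 - 8) + 56) = -272*(-4 + 56) = -272*52 = -14144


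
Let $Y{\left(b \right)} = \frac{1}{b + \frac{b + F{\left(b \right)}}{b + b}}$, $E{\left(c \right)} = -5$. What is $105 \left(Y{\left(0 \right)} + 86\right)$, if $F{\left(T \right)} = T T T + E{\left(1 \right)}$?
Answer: $9030$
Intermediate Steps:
$F{\left(T \right)} = -5 + T^{3}$ ($F{\left(T \right)} = T T T - 5 = T^{2} T - 5 = T^{3} - 5 = -5 + T^{3}$)
$Y{\left(b \right)} = \frac{1}{b + \frac{-5 + b + b^{3}}{2 b}}$ ($Y{\left(b \right)} = \frac{1}{b + \frac{b + \left(-5 + b^{3}\right)}{b + b}} = \frac{1}{b + \frac{-5 + b + b^{3}}{2 b}}$)
$105 \left(Y{\left(0 \right)} + 86\right) = 105 \left(2 \cdot 0 \frac{1}{-5 + 0 + 0^{3} + 2 \cdot 0^{2}} + 86\right) = 105 \left(2 \cdot 0 \frac{1}{-5 + 0 + 0 + 2 \cdot 0} + 86\right) = 105 \left(2 \cdot 0 \frac{1}{-5 + 0 + 0 + 0} + 86\right) = 105 \left(2 \cdot 0 \frac{1}{-5} + 86\right) = 105 \left(2 \cdot 0 \left(- \frac{1}{5}\right) + 86\right) = 105 \left(0 + 86\right) = 105 \cdot 86 = 9030$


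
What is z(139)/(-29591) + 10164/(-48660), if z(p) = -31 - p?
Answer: -24374227/119991505 ≈ -0.20313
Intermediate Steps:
z(139)/(-29591) + 10164/(-48660) = (-31 - 1*139)/(-29591) + 10164/(-48660) = (-31 - 139)*(-1/29591) + 10164*(-1/48660) = -170*(-1/29591) - 847/4055 = 170/29591 - 847/4055 = -24374227/119991505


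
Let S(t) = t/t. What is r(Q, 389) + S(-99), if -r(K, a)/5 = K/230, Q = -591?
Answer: 637/46 ≈ 13.848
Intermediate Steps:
r(K, a) = -K/46 (r(K, a) = -5*K/230 = -K/46)
S(t) = 1
r(Q, 389) + S(-99) = -1/46*(-591) + 1 = 591/46 + 1 = 637/46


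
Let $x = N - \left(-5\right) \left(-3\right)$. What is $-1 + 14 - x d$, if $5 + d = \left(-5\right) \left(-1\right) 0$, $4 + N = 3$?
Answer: $-1121$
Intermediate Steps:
$N = -1$ ($N = -4 + 3 = -1$)
$d = -5$ ($d = -5 + \left(-5\right) \left(-1\right) 0 = -5 + 5 \cdot 0 = -5 + 0 = -5$)
$x = -16$ ($x = -1 - \left(-5\right) \left(-3\right) = -1 - 15 = -16$)
$-1 + 14 - x d = -1 + 14 \left(-1\right) \left(-16\right) \left(-5\right) = -1 + 14 \cdot 16 \left(-5\right) = -1 + 14 \left(-80\right) = -1 - 1120 = -1121$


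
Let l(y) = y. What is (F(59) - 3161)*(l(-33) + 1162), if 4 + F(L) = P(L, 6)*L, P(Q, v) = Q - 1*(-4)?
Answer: 623208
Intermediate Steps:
P(Q, v) = 4 + Q (P(Q, v) = Q + 4 = 4 + Q)
F(L) = -4 + L*(4 + L) (F(L) = -4 + (4 + L)*L = -4 + L*(4 + L))
(F(59) - 3161)*(l(-33) + 1162) = ((-4 + 59*(4 + 59)) - 3161)*(-33 + 1162) = ((-4 + 59*63) - 3161)*1129 = ((-4 + 3717) - 3161)*1129 = (3713 - 3161)*1129 = 552*1129 = 623208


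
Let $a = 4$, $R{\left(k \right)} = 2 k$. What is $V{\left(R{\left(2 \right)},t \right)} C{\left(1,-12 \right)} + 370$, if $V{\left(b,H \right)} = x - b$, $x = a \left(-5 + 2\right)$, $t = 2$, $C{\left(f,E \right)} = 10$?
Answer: $210$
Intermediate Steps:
$x = -12$ ($x = 4 \left(-5 + 2\right) = 4 \left(-3\right) = -12$)
$V{\left(b,H \right)} = -12 - b$
$V{\left(R{\left(2 \right)},t \right)} C{\left(1,-12 \right)} + 370 = \left(-12 - 2 \cdot 2\right) 10 + 370 = \left(-12 - 4\right) 10 + 370 = \left(-16\right) 10 + 370 = -160 + 370 = 210$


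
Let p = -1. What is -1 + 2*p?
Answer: -3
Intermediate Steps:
-1 + 2*p = -1 + 2*(-1) = -1 - 2 = -3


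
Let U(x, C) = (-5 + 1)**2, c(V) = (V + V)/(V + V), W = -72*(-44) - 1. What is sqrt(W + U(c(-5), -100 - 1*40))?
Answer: sqrt(3183) ≈ 56.418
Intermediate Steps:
W = 3167 (W = 3168 - 1 = 3167)
c(V) = 1 (c(V) = (2*V)/((2*V)) = (2*V)*(1/(2*V)) = 1)
U(x, C) = 16 (U(x, C) = (-4)**2 = 16)
sqrt(W + U(c(-5), -100 - 1*40)) = sqrt(3167 + 16) = sqrt(3183)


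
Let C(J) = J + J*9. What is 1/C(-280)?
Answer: -1/2800 ≈ -0.00035714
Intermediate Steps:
C(J) = 10*J (C(J) = J + 9*J = 10*J)
1/C(-280) = 1/(10*(-280)) = 1/(-2800) = -1/2800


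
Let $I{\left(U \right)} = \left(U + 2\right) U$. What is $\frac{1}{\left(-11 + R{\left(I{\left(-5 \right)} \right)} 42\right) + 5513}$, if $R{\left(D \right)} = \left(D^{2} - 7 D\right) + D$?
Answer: $\frac{1}{11172} \approx 8.951 \cdot 10^{-5}$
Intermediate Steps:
$I{\left(U \right)} = U \left(2 + U\right)$ ($I{\left(U \right)} = \left(2 + U\right) U = U \left(2 + U\right)$)
$R{\left(D \right)} = D^{2} - 6 D$
$\frac{1}{\left(-11 + R{\left(I{\left(-5 \right)} \right)} 42\right) + 5513} = \frac{1}{\left(-11 + - 5 \left(2 - 5\right) \left(-6 - 5 \left(2 - 5\right)\right) 42\right) + 5513} = \frac{1}{\left(-11 + \left(-5\right) \left(-3\right) \left(-6 - -15\right) 42\right) + 5513} = \frac{1}{\left(-11 + 15 \left(-6 + 15\right) 42\right) + 5513} = \frac{1}{\left(-11 + 15 \cdot 9 \cdot 42\right) + 5513} = \frac{1}{\left(-11 + 135 \cdot 42\right) + 5513} = \frac{1}{\left(-11 + 5670\right) + 5513} = \frac{1}{5659 + 5513} = \frac{1}{11172}$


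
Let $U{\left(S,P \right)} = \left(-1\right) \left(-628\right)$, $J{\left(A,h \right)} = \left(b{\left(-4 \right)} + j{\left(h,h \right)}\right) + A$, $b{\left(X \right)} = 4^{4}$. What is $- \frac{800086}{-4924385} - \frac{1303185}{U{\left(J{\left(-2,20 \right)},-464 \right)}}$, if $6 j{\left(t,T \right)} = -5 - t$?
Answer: $- \frac{6416882212217}{3092513780} \approx -2075.0$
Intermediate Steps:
$b{\left(X \right)} = 256$
$j{\left(t,T \right)} = - \frac{5}{6} - \frac{t}{6}$ ($j{\left(t,T \right)} = \frac{-5 - t}{6} = - \frac{5}{6} - \frac{t}{6}$)
$J{\left(A,h \right)} = \frac{1531}{6} + A - \frac{h}{6}$ ($J{\left(A,h \right)} = \left(256 - \left(\frac{5}{6} + \frac{h}{6}\right)\right) + A = \left(\frac{1531}{6} - \frac{h}{6}\right) + A = \frac{1531}{6} + A - \frac{h}{6}$)
$U{\left(S,P \right)} = 628$
$- \frac{800086}{-4924385} - \frac{1303185}{U{\left(J{\left(-2,20 \right)},-464 \right)}} = - \frac{800086}{-4924385} - \frac{1303185}{628} = \left(-800086\right) \left(- \frac{1}{4924385}\right) - \frac{1303185}{628} = \frac{800086}{4924385} - \frac{1303185}{628} = - \frac{6416882212217}{3092513780}$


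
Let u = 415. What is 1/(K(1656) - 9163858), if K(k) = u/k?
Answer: -1656/15175348433 ≈ -1.0912e-7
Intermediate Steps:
K(k) = 415/k
1/(K(1656) - 9163858) = 1/(415/1656 - 9163858) = 1/(-15175348433/1656) = -1656/15175348433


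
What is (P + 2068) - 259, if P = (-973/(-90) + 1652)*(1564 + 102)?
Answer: 124742354/45 ≈ 2.7721e+6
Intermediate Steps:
P = 124660949/45 (P = (-973*(-1/90) + 1652)*1666 = (973/90 + 1652)*1666 = (149653/90)*1666 = 124660949/45 ≈ 2.7702e+6)
(P + 2068) - 259 = (124660949/45 + 2068) - 259 = 124754009/45 - 259 = 124742354/45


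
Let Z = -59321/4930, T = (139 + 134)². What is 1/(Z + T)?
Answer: 4930/367368649 ≈ 1.3420e-5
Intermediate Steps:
T = 74529 (T = 273² = 74529)
Z = -59321/4930 (Z = -59321*1/4930 = -59321/4930 ≈ -12.033)
1/(Z + T) = 1/(-59321/4930 + 74529) = 1/(367368649/4930) = 4930/367368649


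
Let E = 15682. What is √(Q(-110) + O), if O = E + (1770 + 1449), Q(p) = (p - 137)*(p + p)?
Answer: √73241 ≈ 270.63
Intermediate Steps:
Q(p) = 2*p*(-137 + p) (Q(p) = (-137 + p)*(2*p) = 2*p*(-137 + p))
O = 18901 (O = 15682 + (1770 + 1449) = 15682 + 3219 = 18901)
√(Q(-110) + O) = √(2*(-110)*(-137 - 110) + 18901) = √(2*(-110)*(-247) + 18901) = √(54340 + 18901) = √73241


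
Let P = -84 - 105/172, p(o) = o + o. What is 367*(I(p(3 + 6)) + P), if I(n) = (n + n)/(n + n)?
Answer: -5277827/172 ≈ -30685.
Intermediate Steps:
p(o) = 2*o
I(n) = 1 (I(n) = (2*n)/((2*n)) = (2*n)*(1/(2*n)) = 1)
P = -14553/172 (P = -84 - 105/172 = -14553/172 ≈ -84.610)
367*(I(p(3 + 6)) + P) = 367*(1 - 14553/172) = 367*(-14381/172) = -5277827/172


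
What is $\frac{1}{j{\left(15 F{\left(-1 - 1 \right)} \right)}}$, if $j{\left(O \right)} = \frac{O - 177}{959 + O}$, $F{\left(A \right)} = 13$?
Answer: $\frac{577}{9} \approx 64.111$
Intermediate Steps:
$j{\left(O \right)} = \frac{-177 + O}{959 + O}$
$\frac{1}{j{\left(15 F{\left(-1 - 1 \right)} \right)}} = \frac{1}{\frac{1}{959 + 15 \cdot 13} \left(-177 + 15 \cdot 13\right)} = \frac{1}{\frac{1}{959 + 195} \left(-177 + 195\right)} = \frac{1}{\frac{1}{1154} \cdot 18} = \frac{1}{\frac{9}{577}} = \frac{577}{9}$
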